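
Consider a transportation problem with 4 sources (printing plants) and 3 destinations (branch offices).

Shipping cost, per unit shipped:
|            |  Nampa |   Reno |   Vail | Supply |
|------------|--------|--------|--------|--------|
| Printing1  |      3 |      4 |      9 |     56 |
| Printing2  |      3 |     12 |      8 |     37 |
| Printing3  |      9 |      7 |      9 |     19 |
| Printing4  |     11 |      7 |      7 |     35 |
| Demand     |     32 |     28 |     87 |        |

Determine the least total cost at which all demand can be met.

888

A cheapest plan:
  Printing1->Nampa: 28 × 3 = 84
  Printing1->Reno: 28 × 4 = 112
  Printing2->Nampa: 4 × 3 = 12
  Printing2->Vail: 33 × 8 = 264
  Printing3->Vail: 19 × 9 = 171
  Printing4->Vail: 35 × 7 = 245
Total = 84 + 112 + 12 + 264 + 171 + 245 = 888.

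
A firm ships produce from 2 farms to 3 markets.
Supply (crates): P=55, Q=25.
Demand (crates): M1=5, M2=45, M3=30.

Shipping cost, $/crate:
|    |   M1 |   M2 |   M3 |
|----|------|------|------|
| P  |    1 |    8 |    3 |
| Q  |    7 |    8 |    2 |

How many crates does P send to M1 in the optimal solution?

5

Solving gives:
  P->M1: 5 × $1 = $5
  P->M2: 45 × $8 = $360
  P->M3: 5 × $3 = $15
  Q->M3: 25 × $2 = $50
Total cost = $430.
So P→M1 carries 5 crates.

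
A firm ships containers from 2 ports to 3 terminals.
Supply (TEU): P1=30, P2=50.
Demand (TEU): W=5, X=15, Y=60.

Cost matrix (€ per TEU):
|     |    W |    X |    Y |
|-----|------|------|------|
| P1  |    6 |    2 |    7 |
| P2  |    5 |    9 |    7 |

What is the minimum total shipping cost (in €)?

475

A cheapest plan:
  P1->X: 15 × €2 = €30
  P1->Y: 15 × €7 = €105
  P2->W: 5 × €5 = €25
  P2->Y: 45 × €7 = €315
Total = 30 + 105 + 25 + 315 = €475.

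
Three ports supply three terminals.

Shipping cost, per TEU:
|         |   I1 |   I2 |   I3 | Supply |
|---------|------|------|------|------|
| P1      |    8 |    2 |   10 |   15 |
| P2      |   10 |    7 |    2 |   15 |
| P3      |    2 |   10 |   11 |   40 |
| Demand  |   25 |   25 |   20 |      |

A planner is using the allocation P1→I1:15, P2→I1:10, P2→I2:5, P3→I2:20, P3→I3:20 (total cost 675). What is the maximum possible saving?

410

Current plan cost = 15·8 + 10·10 + 5·7 + 20·10 + 20·11 = 675.
Optimal plan:
  P1→I2: 15 × 2 = 30
  P2→I3: 15 × 2 = 30
  P3→I1: 25 × 2 = 50
  P3→I2: 10 × 10 = 100
  P3→I3: 5 × 11 = 55
Optimal cost = 265.
Saving = 675 − 265 = 410.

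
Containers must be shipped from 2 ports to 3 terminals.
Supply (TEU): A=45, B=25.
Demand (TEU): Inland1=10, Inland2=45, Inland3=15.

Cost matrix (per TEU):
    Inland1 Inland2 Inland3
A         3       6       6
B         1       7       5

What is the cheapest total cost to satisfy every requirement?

A cheapest plan:
  A–Inland2: 45 × 6 = 270
  B–Inland1: 10 × 1 = 10
  B–Inland3: 15 × 5 = 75
Total = 270 + 10 + 75 = 355.

355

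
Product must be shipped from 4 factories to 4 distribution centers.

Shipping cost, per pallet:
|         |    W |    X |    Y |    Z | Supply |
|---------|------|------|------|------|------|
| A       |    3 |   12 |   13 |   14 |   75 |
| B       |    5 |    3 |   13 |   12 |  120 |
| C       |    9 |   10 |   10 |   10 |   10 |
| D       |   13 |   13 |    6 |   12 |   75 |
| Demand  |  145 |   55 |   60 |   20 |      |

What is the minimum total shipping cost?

1350

An optimal shipping plan:
  A to W: 75 pallets
  B to W: 65 pallets
  B to X: 55 pallets
  C to W: 5 pallets
  C to Z: 5 pallets
  D to Y: 60 pallets
  D to Z: 15 pallets
Total cost = 1350.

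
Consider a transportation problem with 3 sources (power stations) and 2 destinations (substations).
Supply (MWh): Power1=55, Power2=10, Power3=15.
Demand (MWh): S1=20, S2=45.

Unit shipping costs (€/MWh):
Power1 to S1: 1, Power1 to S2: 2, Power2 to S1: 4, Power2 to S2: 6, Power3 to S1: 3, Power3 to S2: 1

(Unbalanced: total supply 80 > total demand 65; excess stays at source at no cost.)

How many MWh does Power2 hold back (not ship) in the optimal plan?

10

An optimal plan:
  Power1 to S1: 20 × €1 = €20
  Power1 to S2: 30 × €2 = €60
  Power3 to S2: 15 × €1 = €15
Total cost = €95.
Power2 ships 0 of its 10, leaving 10.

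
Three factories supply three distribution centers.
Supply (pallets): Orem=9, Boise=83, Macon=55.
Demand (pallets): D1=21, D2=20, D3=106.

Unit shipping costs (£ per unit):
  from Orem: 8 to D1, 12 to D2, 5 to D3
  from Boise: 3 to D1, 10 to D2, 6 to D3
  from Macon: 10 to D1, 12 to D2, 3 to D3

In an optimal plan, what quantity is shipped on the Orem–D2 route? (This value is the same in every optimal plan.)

Optimal shipments:
  Orem→D3: 9 × £5 = £45
  Boise→D1: 21 × £3 = £63
  Boise→D2: 20 × £10 = £200
  Boise→D3: 42 × £6 = £252
  Macon→D3: 55 × £3 = £165
Total cost = £725.
The route Orem→D2 is not used.

0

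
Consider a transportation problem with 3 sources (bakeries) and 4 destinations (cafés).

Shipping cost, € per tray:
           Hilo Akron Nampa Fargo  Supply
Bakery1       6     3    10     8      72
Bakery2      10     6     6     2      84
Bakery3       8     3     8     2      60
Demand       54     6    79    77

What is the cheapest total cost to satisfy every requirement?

1018

An optimal shipping plan:
  Bakery1 to Hilo: 54 × €6 = €324
  Bakery1 to Akron: 6 × €3 = €18
  Bakery1 to Nampa: 12 × €10 = €120
  Bakery2 to Nampa: 67 × €6 = €402
  Bakery2 to Fargo: 17 × €2 = €34
  Bakery3 to Fargo: 60 × €2 = €120
Total = 324 + 18 + 120 + 402 + 34 + 120 = €1018.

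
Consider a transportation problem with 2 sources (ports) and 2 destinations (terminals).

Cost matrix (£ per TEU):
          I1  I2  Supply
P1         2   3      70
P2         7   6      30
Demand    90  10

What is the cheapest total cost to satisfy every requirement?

A cheapest plan:
  P1 to I1: 70 × £2 = £140
  P2 to I1: 20 × £7 = £140
  P2 to I2: 10 × £6 = £60
Total = 140 + 140 + 60 = £340.
(Supply check: P1 ships 70; P2 ships 30.)

340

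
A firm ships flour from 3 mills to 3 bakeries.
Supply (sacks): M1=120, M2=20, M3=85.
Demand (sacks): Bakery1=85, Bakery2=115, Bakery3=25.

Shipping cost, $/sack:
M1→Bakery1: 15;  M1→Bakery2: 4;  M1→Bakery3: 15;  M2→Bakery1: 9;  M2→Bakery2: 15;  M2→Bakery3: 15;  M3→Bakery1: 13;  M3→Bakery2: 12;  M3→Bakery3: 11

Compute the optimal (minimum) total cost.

1770

An optimal shipping plan:
  M1 to Bakery1: 5 × $15 = $75
  M1 to Bakery2: 115 × $4 = $460
  M2 to Bakery1: 20 × $9 = $180
  M3 to Bakery1: 60 × $13 = $780
  M3 to Bakery3: 25 × $11 = $275
Total = 75 + 460 + 180 + 780 + 275 = $1770.
(Supply check: M1 ships 120; M2 ships 20; M3 ships 85.)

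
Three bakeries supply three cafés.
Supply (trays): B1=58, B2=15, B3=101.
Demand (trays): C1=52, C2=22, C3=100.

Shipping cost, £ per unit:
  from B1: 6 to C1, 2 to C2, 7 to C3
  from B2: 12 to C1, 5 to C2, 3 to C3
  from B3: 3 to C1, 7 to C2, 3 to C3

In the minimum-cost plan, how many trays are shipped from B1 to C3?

0

The minimum-cost plan:
  B1–C1: 36 × £6 = £216
  B1–C2: 22 × £2 = £44
  B2–C3: 15 × £3 = £45
  B3–C1: 16 × £3 = £48
  B3–C3: 85 × £3 = £255
Total cost = £608.
The route B1→C3 is not used.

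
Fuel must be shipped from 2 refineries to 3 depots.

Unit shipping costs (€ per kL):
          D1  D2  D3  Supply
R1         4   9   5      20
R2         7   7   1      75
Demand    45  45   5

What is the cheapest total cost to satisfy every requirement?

Optimal allocation:
  R1→D1: 20 × €4 = €80
  R2→D1: 25 × €7 = €175
  R2→D2: 45 × €7 = €315
  R2→D3: 5 × €1 = €5
Total = 80 + 175 + 315 + 5 = €575.

575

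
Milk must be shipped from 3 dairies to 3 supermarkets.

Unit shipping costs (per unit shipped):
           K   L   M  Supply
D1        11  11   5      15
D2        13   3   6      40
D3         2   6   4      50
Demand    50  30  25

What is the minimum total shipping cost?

325

Optimal allocation:
  D1 to M: 15 × 5 = 75
  D2 to L: 30 × 3 = 90
  D2 to M: 10 × 6 = 60
  D3 to K: 50 × 2 = 100
Total = 75 + 90 + 60 + 100 = 325.
(Supply check: D1 ships 15; D2 ships 40; D3 ships 50.)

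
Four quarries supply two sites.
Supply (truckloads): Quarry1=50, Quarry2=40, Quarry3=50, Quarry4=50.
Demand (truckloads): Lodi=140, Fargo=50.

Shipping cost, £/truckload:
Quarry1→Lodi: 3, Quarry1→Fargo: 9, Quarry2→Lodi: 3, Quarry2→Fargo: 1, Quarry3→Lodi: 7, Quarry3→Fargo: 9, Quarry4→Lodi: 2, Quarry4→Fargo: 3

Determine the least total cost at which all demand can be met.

An optimal shipping plan:
  Quarry1->Lodi: 50 × £3 = £150
  Quarry2->Fargo: 40 × £1 = £40
  Quarry3->Lodi: 50 × £7 = £350
  Quarry4->Lodi: 40 × £2 = £80
  Quarry4->Fargo: 10 × £3 = £30
Total = 150 + 40 + 350 + 80 + 30 = £650.

650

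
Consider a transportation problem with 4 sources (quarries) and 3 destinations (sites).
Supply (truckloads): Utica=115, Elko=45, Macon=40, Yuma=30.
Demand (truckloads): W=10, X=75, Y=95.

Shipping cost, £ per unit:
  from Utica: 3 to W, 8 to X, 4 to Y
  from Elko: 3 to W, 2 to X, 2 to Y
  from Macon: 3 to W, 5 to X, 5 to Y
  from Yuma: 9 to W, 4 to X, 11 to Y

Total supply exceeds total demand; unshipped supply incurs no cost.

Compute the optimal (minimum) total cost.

Optimal allocation:
  Utica–Y: 95 × £4 = £380
  Elko–X: 45 × £2 = £90
  Macon–W: 10 × £3 = £30
  Yuma–X: 30 × £4 = £120
Total = 380 + 90 + 30 + 120 = £620.

620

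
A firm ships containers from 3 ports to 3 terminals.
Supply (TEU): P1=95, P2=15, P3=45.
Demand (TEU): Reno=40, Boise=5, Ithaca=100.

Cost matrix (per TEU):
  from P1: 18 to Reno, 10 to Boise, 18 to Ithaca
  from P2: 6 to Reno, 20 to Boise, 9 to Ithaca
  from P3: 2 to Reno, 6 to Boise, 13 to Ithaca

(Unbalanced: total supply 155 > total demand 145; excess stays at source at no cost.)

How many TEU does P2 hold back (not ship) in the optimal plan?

An optimal plan:
  P1->Boise: 5 × 10 = 50
  P1->Ithaca: 80 × 18 = 1440
  P2->Ithaca: 15 × 9 = 135
  P3->Reno: 40 × 2 = 80
  P3->Ithaca: 5 × 13 = 65
Total cost = 1770.
P2 ships 15 of its 15, leaving 0.

0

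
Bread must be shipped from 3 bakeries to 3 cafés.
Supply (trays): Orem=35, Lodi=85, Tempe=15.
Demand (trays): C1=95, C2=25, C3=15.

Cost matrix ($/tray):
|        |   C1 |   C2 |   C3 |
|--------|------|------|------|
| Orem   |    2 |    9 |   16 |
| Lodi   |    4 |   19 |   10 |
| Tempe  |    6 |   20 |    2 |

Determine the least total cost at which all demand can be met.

615

A cheapest plan:
  Orem–C1: 10 trays
  Orem–C2: 25 trays
  Lodi–C1: 85 trays
  Tempe–C3: 15 trays
Total cost = $615.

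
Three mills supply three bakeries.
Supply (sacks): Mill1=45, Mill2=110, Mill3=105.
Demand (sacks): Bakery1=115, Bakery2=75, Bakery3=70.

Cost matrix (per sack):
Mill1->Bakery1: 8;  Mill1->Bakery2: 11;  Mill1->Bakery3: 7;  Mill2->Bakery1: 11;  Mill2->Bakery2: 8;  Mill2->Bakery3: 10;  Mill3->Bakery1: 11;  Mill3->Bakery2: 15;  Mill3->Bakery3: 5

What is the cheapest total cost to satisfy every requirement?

One minimum-cost allocation:
  Mill1->Bakery1: 45 × 8 = 360
  Mill2->Bakery1: 35 × 11 = 385
  Mill2->Bakery2: 75 × 8 = 600
  Mill3->Bakery1: 35 × 11 = 385
  Mill3->Bakery3: 70 × 5 = 350
Total = 360 + 385 + 600 + 385 + 350 = 2080.

2080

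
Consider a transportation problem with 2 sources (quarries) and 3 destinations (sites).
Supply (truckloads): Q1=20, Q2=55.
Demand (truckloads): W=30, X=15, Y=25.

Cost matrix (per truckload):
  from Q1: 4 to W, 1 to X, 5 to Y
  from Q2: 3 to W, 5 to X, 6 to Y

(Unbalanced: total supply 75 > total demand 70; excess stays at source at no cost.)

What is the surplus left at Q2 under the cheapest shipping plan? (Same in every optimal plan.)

An optimal plan:
  Q1→X: 15 × 1 = 15
  Q1→Y: 5 × 5 = 25
  Q2→W: 30 × 3 = 90
  Q2→Y: 20 × 6 = 120
Total cost = 250.
Q2 ships 50 of its 55, leaving 5.

5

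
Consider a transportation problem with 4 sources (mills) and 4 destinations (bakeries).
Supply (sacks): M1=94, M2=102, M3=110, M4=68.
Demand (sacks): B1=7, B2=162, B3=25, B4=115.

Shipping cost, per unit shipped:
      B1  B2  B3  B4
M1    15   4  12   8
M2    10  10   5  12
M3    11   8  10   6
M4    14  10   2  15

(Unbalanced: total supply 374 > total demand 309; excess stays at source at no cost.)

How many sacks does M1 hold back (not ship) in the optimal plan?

0

Minimum-cost shipments:
  M1–B2: 94 × 4 = 376
  M2–B1: 7 × 10 = 70
  M2–B2: 68 × 10 = 680
  M2–B4: 5 × 12 = 60
  M3–B4: 110 × 6 = 660
  M4–B3: 25 × 2 = 50
Total cost = 1896.
M1 ships 94 of its 94, leaving 0.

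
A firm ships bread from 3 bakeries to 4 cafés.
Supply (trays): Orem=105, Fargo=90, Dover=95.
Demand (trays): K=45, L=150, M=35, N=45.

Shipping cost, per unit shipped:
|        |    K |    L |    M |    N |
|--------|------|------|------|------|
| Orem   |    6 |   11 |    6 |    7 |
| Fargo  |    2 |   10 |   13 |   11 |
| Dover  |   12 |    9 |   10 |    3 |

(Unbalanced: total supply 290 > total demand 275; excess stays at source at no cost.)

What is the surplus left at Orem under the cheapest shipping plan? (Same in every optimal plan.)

An optimal plan:
  Orem→L: 55 × 11 = 605
  Orem→M: 35 × 6 = 210
  Fargo→K: 45 × 2 = 90
  Fargo→L: 45 × 10 = 450
  Dover→L: 50 × 9 = 450
  Dover→N: 45 × 3 = 135
Total cost = 1940.
Orem ships 90 of its 105, leaving 15.

15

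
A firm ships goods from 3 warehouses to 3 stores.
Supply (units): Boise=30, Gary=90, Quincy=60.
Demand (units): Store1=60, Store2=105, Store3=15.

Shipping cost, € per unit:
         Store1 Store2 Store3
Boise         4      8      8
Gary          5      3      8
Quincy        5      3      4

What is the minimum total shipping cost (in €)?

645

Optimal allocation:
  Boise–Store1: 30 units
  Gary–Store1: 30 units
  Gary–Store2: 60 units
  Quincy–Store2: 45 units
  Quincy–Store3: 15 units
Total cost = €645.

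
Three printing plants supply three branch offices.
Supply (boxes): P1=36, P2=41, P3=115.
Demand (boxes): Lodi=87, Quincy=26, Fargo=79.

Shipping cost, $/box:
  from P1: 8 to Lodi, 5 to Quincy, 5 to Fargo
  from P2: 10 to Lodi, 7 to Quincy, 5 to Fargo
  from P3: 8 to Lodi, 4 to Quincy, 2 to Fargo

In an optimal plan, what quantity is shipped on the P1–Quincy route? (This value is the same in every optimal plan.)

0

Optimal shipments:
  P1→Lodi: 36 × $8 = $288
  P2→Lodi: 41 × $10 = $410
  P3→Lodi: 10 × $8 = $80
  P3→Quincy: 26 × $4 = $104
  P3→Fargo: 79 × $2 = $158
Total cost = $1040.
The route P1→Quincy is not used.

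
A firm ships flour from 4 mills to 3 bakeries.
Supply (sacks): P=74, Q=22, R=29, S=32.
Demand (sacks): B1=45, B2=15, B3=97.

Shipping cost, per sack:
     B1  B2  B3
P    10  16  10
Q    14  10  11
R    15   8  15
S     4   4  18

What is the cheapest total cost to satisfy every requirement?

An optimal shipping plan:
  P to B3: 74 × 10 = 740
  Q to B3: 22 × 11 = 242
  R to B1: 13 × 15 = 195
  R to B2: 15 × 8 = 120
  R to B3: 1 × 15 = 15
  S to B1: 32 × 4 = 128
Total = 740 + 242 + 195 + 120 + 15 + 128 = 1440.

1440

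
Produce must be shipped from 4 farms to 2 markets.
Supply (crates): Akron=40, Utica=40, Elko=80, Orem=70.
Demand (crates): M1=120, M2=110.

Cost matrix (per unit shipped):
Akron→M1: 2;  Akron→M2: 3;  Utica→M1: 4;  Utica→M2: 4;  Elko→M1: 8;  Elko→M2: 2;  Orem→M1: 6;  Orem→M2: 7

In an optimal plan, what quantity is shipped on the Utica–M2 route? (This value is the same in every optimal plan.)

The minimum-cost plan:
  Akron→M1: 40 × 2 = 80
  Utica→M1: 10 × 4 = 40
  Utica→M2: 30 × 4 = 120
  Elko→M2: 80 × 2 = 160
  Orem→M1: 70 × 6 = 420
Total cost = 820.
So Utica→M2 carries 30 crates.

30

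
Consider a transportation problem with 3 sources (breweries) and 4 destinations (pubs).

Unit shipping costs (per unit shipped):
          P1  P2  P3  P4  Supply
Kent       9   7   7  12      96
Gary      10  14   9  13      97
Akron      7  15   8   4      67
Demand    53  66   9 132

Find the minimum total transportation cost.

Optimal allocation:
  Kent–P2: 66 × 7 = 462
  Kent–P3: 9 × 7 = 63
  Kent–P4: 21 × 12 = 252
  Gary–P1: 53 × 10 = 530
  Gary–P4: 44 × 13 = 572
  Akron–P4: 67 × 4 = 268
Total = 462 + 63 + 252 + 530 + 572 + 268 = 2147.

2147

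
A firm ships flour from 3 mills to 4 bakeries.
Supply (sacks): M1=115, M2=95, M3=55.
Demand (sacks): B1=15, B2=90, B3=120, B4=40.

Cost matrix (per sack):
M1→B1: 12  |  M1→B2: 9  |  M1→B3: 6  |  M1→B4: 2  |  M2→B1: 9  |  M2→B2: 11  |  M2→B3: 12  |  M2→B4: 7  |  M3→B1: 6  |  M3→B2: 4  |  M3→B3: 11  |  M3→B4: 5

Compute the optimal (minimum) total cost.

One minimum-cost allocation:
  M1 to B3: 115 × 6 = 690
  M2 to B1: 15 × 9 = 135
  M2 to B2: 35 × 11 = 385
  M2 to B3: 5 × 12 = 60
  M2 to B4: 40 × 7 = 280
  M3 to B2: 55 × 4 = 220
Total = 690 + 135 + 385 + 60 + 280 + 220 = 1770.
(Supply check: M1 ships 115; M2 ships 95; M3 ships 55.)

1770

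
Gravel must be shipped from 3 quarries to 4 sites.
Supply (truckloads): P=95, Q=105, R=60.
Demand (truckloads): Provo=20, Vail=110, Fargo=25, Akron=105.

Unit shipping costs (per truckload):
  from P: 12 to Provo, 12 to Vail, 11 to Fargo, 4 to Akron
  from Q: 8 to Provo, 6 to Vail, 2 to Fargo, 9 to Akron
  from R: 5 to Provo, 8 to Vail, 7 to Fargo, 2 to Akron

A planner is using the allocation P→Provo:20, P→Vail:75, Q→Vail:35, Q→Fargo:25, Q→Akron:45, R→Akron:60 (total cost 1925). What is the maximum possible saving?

655

Current plan cost = 20·12 + 75·12 + 35·6 + 25·2 + 45·9 + 60·2 = 1925.
Optimal plan:
  P–Akron: 95 × 4 = 380
  Q–Vail: 80 × 6 = 480
  Q–Fargo: 25 × 2 = 50
  R–Provo: 20 × 5 = 100
  R–Vail: 30 × 8 = 240
  R–Akron: 10 × 2 = 20
Optimal cost = 1270.
Saving = 1925 − 1270 = 655.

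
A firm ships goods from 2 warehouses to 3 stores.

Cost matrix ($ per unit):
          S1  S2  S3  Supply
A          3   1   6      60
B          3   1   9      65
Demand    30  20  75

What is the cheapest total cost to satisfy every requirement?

A cheapest plan:
  A→S3: 60 units
  B→S1: 30 units
  B→S2: 20 units
  B→S3: 15 units
Total cost = $605.
(Supply check: A ships 60; B ships 65.)

605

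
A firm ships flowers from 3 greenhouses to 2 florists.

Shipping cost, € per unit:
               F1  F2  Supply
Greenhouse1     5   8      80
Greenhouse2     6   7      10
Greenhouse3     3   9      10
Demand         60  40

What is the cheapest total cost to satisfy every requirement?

Optimal allocation:
  Greenhouse1–F1: 50 × €5 = €250
  Greenhouse1–F2: 30 × €8 = €240
  Greenhouse2–F2: 10 × €7 = €70
  Greenhouse3–F1: 10 × €3 = €30
Total = 250 + 240 + 70 + 30 = €590.

590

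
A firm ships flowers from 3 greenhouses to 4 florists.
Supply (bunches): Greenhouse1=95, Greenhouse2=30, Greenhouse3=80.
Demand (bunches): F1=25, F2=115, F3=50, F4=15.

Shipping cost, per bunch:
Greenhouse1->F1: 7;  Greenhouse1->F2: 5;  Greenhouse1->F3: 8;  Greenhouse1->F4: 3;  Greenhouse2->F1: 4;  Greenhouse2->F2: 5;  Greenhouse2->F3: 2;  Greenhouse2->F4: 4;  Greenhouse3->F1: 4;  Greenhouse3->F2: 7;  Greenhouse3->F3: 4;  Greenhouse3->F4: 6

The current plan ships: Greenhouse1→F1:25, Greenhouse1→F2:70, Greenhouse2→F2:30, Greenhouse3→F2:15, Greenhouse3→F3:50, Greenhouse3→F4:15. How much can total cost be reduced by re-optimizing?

Current plan cost = 25·7 + 70·5 + 30·5 + 15·7 + 50·4 + 15·6 = 1070.
Optimal plan:
  Greenhouse1→F2: 80 × 5 = 400
  Greenhouse1→F4: 15 × 3 = 45
  Greenhouse2→F2: 30 × 5 = 150
  Greenhouse3→F1: 25 × 4 = 100
  Greenhouse3→F2: 5 × 7 = 35
  Greenhouse3→F3: 50 × 4 = 200
Optimal cost = 930.
Saving = 1070 − 930 = 140.

140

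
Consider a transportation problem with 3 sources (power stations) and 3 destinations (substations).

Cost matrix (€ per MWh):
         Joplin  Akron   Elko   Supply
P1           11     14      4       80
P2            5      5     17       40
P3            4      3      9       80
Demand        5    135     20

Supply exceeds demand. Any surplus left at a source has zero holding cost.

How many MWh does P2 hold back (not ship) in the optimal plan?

0

Minimum-cost shipments:
  P1→Joplin: 5 MWh
  P1→Akron: 15 MWh
  P1→Elko: 20 MWh
  P2→Akron: 40 MWh
  P3→Akron: 80 MWh
Total cost = €785.
P2 ships 40 of its 40, leaving 0.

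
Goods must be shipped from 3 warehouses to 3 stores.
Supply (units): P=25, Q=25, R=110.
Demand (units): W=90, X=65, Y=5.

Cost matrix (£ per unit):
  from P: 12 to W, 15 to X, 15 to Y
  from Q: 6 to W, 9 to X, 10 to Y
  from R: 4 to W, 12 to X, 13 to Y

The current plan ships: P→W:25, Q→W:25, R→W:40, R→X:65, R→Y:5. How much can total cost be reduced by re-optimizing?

255

Current plan cost = 25·12 + 25·6 + 40·4 + 65·12 + 5·13 = £1455.
Optimal plan:
  P–X: 20 units
  P–Y: 5 units
  Q–X: 25 units
  R–W: 90 units
  R–X: 20 units
Optimal cost = £1200.
Saving = 1455 − 1200 = £255.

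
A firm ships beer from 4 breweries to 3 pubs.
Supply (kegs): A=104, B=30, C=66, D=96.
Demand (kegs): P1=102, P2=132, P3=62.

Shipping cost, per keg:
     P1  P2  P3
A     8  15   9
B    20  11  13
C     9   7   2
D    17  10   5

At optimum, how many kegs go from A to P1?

102

Solving gives:
  A→P1: 102 × 8 = 816
  A→P3: 2 × 9 = 18
  B→P2: 30 × 11 = 330
  C→P2: 66 × 7 = 462
  D→P2: 36 × 10 = 360
  D→P3: 60 × 5 = 300
Total cost = 2286.
So A→P1 carries 102 kegs.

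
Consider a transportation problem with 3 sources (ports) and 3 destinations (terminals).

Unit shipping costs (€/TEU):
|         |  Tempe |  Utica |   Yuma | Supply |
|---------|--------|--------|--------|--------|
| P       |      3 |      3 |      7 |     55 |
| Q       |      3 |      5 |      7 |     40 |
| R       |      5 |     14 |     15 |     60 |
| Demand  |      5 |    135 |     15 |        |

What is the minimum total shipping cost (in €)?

An optimal shipping plan:
  P→Utica: 55 × €3 = €165
  Q→Utica: 40 × €5 = €200
  R→Tempe: 5 × €5 = €25
  R→Utica: 40 × €14 = €560
  R→Yuma: 15 × €15 = €225
Total = 165 + 200 + 25 + 560 + 225 = €1175.

1175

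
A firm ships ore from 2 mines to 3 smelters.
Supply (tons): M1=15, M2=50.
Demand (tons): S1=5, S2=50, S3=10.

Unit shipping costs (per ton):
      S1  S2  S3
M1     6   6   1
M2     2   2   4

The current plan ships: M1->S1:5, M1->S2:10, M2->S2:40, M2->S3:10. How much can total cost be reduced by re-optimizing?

70

Current plan cost = 5·6 + 10·6 + 40·2 + 10·4 = 210.
Optimal plan:
  M1->S1: 5 × 6 = 30
  M1->S3: 10 × 1 = 10
  M2->S2: 50 × 2 = 100
Optimal cost = 140.
Saving = 210 − 140 = 70.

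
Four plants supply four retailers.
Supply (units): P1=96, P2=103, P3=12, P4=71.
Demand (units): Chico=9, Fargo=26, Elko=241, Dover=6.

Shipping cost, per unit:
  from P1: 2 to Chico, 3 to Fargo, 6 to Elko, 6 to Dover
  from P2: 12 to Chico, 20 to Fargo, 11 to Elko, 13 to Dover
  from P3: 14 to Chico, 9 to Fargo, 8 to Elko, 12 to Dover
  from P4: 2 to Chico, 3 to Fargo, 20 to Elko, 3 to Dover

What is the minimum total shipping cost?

One minimum-cost allocation:
  P1 to Elko: 96 × 6 = 576
  P2 to Elko: 103 × 11 = 1133
  P3 to Elko: 12 × 8 = 96
  P4 to Chico: 9 × 2 = 18
  P4 to Fargo: 26 × 3 = 78
  P4 to Elko: 30 × 20 = 600
  P4 to Dover: 6 × 3 = 18
Total = 576 + 1133 + 96 + 18 + 78 + 600 + 18 = 2519.

2519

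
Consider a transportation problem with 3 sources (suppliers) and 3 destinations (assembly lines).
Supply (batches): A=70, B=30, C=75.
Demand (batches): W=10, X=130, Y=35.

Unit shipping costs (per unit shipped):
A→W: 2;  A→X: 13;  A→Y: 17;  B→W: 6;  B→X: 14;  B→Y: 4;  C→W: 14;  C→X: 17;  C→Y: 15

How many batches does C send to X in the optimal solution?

70

Optimal shipments:
  A–W: 10 × 2 = 20
  A–X: 60 × 13 = 780
  B–Y: 30 × 4 = 120
  C–X: 70 × 17 = 1190
  C–Y: 5 × 15 = 75
Total cost = 2185.
So C→X carries 70 batches.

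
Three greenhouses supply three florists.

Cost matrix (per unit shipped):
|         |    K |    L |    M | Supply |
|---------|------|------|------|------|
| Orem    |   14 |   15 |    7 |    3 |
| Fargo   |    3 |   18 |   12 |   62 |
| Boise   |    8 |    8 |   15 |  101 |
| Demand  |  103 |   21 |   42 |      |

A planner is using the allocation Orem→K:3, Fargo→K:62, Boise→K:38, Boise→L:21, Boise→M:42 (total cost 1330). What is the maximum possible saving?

Current plan cost = 3·14 + 62·3 + 38·8 + 21·8 + 42·15 = 1330.
Optimal plan:
  Orem→M: 3 × 7 = 21
  Fargo→K: 62 × 3 = 186
  Boise→K: 41 × 8 = 328
  Boise→L: 21 × 8 = 168
  Boise→M: 39 × 15 = 585
Optimal cost = 1288.
Saving = 1330 − 1288 = 42.

42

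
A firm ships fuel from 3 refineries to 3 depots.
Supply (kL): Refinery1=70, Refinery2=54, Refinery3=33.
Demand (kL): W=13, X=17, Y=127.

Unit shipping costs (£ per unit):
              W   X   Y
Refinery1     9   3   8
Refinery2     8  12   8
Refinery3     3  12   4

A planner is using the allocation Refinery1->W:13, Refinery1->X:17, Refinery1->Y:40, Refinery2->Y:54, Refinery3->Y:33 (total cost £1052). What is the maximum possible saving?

26

Current plan cost = 13·9 + 17·3 + 40·8 + 54·8 + 33·4 = £1052.
Optimal plan:
  Refinery1 to X: 17 × £3 = £51
  Refinery1 to Y: 53 × £8 = £424
  Refinery2 to Y: 54 × £8 = £432
  Refinery3 to W: 13 × £3 = £39
  Refinery3 to Y: 20 × £4 = £80
Optimal cost = £1026.
Saving = 1052 − 1026 = £26.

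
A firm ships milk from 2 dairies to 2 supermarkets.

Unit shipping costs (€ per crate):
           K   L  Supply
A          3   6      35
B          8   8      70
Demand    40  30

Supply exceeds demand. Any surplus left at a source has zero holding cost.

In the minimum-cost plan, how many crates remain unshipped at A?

0

An optimal plan:
  A→K: 35 × €3 = €105
  B→K: 5 × €8 = €40
  B→L: 30 × €8 = €240
Total cost = €385.
A ships 35 of its 35, leaving 0.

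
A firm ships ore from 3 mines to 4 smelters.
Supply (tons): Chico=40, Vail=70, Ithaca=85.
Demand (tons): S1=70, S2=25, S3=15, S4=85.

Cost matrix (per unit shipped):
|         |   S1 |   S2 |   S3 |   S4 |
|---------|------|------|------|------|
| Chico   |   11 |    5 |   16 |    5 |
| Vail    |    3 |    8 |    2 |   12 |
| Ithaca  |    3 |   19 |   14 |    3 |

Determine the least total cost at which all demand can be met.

650

An optimal shipping plan:
  Chico->S2: 25 × 5 = 125
  Chico->S4: 15 × 5 = 75
  Vail->S1: 55 × 3 = 165
  Vail->S3: 15 × 2 = 30
  Ithaca->S1: 15 × 3 = 45
  Ithaca->S4: 70 × 3 = 210
Total = 125 + 75 + 165 + 30 + 45 + 210 = 650.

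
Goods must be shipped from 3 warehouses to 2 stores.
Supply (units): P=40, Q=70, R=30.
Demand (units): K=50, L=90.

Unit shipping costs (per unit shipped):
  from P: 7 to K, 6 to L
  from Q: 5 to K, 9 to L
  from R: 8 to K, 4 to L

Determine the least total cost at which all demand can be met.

A cheapest plan:
  P to L: 40 × 6 = 240
  Q to K: 50 × 5 = 250
  Q to L: 20 × 9 = 180
  R to L: 30 × 4 = 120
Total = 240 + 250 + 180 + 120 = 790.
(Supply check: P ships 40; Q ships 70; R ships 30.)

790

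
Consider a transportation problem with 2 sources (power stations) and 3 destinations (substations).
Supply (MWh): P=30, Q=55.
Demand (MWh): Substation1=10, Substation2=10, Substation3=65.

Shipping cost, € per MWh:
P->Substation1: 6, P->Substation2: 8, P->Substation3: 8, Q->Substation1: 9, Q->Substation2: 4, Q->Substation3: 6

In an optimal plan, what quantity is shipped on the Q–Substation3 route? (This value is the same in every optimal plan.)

45

Solving gives:
  P to Substation1: 10 × €6 = €60
  P to Substation3: 20 × €8 = €160
  Q to Substation2: 10 × €4 = €40
  Q to Substation3: 45 × €6 = €270
Total cost = €530.
So Q→Substation3 carries 45 MWh.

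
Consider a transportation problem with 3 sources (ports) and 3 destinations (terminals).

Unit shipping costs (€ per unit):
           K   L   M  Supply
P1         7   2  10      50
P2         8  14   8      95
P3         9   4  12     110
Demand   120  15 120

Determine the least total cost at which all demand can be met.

Optimal allocation:
  P1–K: 10 × €7 = €70
  P1–L: 15 × €2 = €30
  P1–M: 25 × €10 = €250
  P2–M: 95 × €8 = €760
  P3–K: 110 × €9 = €990
Total = 70 + 30 + 250 + 760 + 990 = €2100.

2100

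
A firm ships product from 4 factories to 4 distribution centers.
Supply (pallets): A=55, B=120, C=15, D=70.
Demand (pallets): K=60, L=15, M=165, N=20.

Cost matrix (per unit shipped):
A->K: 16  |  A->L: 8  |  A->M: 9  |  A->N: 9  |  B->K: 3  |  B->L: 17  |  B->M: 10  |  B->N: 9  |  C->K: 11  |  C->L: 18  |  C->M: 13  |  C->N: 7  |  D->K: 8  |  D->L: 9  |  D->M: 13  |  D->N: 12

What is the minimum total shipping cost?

One minimum-cost allocation:
  A to M: 55 × 9 = 495
  B to K: 60 × 3 = 180
  B to M: 55 × 10 = 550
  B to N: 5 × 9 = 45
  C to N: 15 × 7 = 105
  D to L: 15 × 9 = 135
  D to M: 55 × 13 = 715
Total = 495 + 180 + 550 + 45 + 105 + 135 + 715 = 2225.

2225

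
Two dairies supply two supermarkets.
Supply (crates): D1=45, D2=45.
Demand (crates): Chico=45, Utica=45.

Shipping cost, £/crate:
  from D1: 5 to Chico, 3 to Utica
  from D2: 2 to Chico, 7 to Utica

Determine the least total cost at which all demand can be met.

One minimum-cost allocation:
  D1–Utica: 45 crates
  D2–Chico: 45 crates
Total cost = £225.

225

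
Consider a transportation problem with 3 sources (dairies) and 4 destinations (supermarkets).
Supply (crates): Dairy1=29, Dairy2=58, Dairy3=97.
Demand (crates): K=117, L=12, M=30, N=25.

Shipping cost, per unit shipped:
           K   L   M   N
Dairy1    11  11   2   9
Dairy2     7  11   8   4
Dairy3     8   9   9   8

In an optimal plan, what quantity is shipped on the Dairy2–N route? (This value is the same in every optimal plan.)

25

The minimum-cost plan:
  Dairy1→M: 29 × 2 = 58
  Dairy2→K: 33 × 7 = 231
  Dairy2→N: 25 × 4 = 100
  Dairy3→K: 84 × 8 = 672
  Dairy3→L: 12 × 9 = 108
  Dairy3→M: 1 × 9 = 9
Total cost = 1178.
So Dairy2→N carries 25 crates.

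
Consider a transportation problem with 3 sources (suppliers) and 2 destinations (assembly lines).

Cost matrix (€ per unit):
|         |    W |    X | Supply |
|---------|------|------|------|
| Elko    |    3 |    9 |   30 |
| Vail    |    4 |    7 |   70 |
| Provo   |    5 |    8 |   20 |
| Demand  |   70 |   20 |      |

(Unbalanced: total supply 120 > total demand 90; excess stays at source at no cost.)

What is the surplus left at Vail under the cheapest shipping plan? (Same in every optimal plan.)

10

An optimal plan:
  Elko->W: 30 × €3 = €90
  Vail->W: 40 × €4 = €160
  Vail->X: 20 × €7 = €140
Total cost = €390.
Vail ships 60 of its 70, leaving 10.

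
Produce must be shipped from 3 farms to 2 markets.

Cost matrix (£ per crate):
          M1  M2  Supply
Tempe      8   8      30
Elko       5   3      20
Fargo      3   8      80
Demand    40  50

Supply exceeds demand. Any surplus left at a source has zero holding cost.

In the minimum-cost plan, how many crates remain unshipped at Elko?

An optimal plan:
  Tempe→M2: 30 × £8 = £240
  Elko→M2: 20 × £3 = £60
  Fargo→M1: 40 × £3 = £120
Total cost = £420.
Elko ships 20 of its 20, leaving 0.

0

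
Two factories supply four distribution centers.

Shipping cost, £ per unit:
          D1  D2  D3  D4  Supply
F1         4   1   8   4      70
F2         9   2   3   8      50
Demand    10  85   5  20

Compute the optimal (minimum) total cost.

265

A cheapest plan:
  F1->D1: 10 × £4 = £40
  F1->D2: 40 × £1 = £40
  F1->D4: 20 × £4 = £80
  F2->D2: 45 × £2 = £90
  F2->D3: 5 × £3 = £15
Total = 40 + 40 + 80 + 90 + 15 = £265.
(Supply check: F1 ships 70; F2 ships 50.)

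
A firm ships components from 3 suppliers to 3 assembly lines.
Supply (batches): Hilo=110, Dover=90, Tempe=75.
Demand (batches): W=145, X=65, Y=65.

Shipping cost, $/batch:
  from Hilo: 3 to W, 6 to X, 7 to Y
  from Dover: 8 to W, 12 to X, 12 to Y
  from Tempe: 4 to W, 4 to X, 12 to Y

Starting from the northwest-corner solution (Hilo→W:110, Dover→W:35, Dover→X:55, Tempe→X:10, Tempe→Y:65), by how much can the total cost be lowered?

Current plan cost = 110·3 + 35·8 + 55·12 + 10·4 + 65·12 = $2090.
Optimal plan:
  Hilo→W: 45 × $3 = $135
  Hilo→Y: 65 × $7 = $455
  Dover→W: 90 × $8 = $720
  Tempe→W: 10 × $4 = $40
  Tempe→X: 65 × $4 = $260
Optimal cost = $1610.
Saving = 2090 − 1610 = $480.

480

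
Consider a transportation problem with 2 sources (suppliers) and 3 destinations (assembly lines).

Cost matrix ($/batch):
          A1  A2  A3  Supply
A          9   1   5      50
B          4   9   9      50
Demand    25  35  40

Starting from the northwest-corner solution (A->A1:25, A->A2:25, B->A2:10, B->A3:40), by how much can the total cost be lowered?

Current plan cost = 25·9 + 25·1 + 10·9 + 40·9 = $700.
Optimal plan:
  A to A2: 35 × $1 = $35
  A to A3: 15 × $5 = $75
  B to A1: 25 × $4 = $100
  B to A3: 25 × $9 = $225
Optimal cost = $435.
Saving = 700 − 435 = $265.

265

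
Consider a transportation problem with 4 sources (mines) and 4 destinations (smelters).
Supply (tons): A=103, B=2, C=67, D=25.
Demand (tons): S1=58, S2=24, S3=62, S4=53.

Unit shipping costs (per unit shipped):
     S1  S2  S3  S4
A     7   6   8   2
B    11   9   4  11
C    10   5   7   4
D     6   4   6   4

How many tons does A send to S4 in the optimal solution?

53

Optimal shipments:
  A→S1: 50 × 7 = 350
  A→S4: 53 × 2 = 106
  B→S3: 2 × 4 = 8
  C→S2: 7 × 5 = 35
  C→S3: 60 × 7 = 420
  D→S1: 8 × 6 = 48
  D→S2: 17 × 4 = 68
Total cost = 1035.
So A→S4 carries 53 tons.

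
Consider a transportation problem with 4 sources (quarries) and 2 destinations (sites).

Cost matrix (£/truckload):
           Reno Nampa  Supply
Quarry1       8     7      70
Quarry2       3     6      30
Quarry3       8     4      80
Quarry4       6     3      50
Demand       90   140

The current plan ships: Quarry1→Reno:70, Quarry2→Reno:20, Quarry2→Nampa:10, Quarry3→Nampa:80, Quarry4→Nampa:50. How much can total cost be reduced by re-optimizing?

Current plan cost = 70·8 + 20·3 + 10·6 + 80·4 + 50·3 = £1150.
Optimal plan:
  Quarry1 to Reno: 60 × £8 = £480
  Quarry1 to Nampa: 10 × £7 = £70
  Quarry2 to Reno: 30 × £3 = £90
  Quarry3 to Nampa: 80 × £4 = £320
  Quarry4 to Nampa: 50 × £3 = £150
Optimal cost = £1110.
Saving = 1150 − 1110 = £40.

40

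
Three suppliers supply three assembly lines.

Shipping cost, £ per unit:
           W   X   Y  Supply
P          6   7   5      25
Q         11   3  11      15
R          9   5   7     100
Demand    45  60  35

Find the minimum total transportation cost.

A cheapest plan:
  P->W: 25 × £6 = £150
  Q->X: 15 × £3 = £45
  R->W: 20 × £9 = £180
  R->X: 45 × £5 = £225
  R->Y: 35 × £7 = £245
Total = 150 + 45 + 180 + 225 + 245 = £845.

845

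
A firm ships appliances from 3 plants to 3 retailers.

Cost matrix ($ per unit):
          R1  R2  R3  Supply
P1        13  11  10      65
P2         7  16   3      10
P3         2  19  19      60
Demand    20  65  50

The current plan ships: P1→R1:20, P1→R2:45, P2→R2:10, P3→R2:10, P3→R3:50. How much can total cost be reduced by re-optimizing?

Current plan cost = 20·13 + 45·11 + 10·16 + 10·19 + 50·19 = $2055.
Optimal plan:
  P1->R2: 25 × $11 = $275
  P1->R3: 40 × $10 = $400
  P2->R3: 10 × $3 = $30
  P3->R1: 20 × $2 = $40
  P3->R2: 40 × $19 = $760
Optimal cost = $1505.
Saving = 2055 − 1505 = $550.

550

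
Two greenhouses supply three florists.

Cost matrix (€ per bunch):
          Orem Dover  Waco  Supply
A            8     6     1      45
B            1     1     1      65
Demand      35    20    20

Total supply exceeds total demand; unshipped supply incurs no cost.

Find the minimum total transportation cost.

75

Optimal allocation:
  A to Waco: 20 bunches
  B to Orem: 35 bunches
  B to Dover: 20 bunches
Total cost = €75.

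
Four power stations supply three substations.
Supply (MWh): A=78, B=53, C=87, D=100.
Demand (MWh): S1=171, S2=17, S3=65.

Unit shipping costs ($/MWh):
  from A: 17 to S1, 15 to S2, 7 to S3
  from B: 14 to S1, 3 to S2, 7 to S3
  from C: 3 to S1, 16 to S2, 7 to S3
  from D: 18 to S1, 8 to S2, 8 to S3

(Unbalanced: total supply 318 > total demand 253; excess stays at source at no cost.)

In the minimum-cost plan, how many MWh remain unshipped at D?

An optimal plan:
  A->S1: 48 MWh
  A->S3: 30 MWh
  B->S1: 36 MWh
  B->S2: 17 MWh
  C->S1: 87 MWh
  D->S3: 35 MWh
Total cost = $2122.
D ships 35 of its 100, leaving 65.

65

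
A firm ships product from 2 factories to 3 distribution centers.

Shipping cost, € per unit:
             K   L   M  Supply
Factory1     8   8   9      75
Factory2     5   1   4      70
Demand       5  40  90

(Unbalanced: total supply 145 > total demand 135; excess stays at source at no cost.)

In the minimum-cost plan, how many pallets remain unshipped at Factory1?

10

Minimum-cost shipments:
  Factory1->K: 5 × €8 = €40
  Factory1->M: 60 × €9 = €540
  Factory2->L: 40 × €1 = €40
  Factory2->M: 30 × €4 = €120
Total cost = €740.
Factory1 ships 65 of its 75, leaving 10.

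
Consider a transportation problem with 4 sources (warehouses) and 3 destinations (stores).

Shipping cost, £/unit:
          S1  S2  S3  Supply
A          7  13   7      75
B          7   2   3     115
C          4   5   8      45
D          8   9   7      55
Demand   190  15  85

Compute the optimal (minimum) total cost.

1535

Optimal allocation:
  A→S1: 75 × £7 = £525
  B→S1: 15 × £7 = £105
  B→S2: 15 × £2 = £30
  B→S3: 85 × £3 = £255
  C→S1: 45 × £4 = £180
  D→S1: 55 × £8 = £440
Total = 525 + 105 + 30 + 255 + 180 + 440 = £1535.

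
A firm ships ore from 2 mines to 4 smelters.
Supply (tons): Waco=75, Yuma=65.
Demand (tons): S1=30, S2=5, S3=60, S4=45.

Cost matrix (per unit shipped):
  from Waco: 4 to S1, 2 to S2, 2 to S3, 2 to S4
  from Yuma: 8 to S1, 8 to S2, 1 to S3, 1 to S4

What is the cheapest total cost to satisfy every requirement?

Optimal allocation:
  Waco->S1: 30 tons
  Waco->S2: 5 tons
  Waco->S3: 40 tons
  Yuma->S3: 20 tons
  Yuma->S4: 45 tons
Total cost = 275.
(Supply check: Waco ships 75; Yuma ships 65.)

275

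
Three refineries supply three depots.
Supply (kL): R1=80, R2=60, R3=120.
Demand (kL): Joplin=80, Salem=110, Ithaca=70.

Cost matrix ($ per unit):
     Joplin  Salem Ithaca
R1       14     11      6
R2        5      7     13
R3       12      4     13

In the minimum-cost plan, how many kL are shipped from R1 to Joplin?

Optimal shipments:
  R1 to Joplin: 10 × $14 = $140
  R1 to Ithaca: 70 × $6 = $420
  R2 to Joplin: 60 × $5 = $300
  R3 to Joplin: 10 × $12 = $120
  R3 to Salem: 110 × $4 = $440
Total cost = $1420.
So R1→Joplin carries 10 kL.

10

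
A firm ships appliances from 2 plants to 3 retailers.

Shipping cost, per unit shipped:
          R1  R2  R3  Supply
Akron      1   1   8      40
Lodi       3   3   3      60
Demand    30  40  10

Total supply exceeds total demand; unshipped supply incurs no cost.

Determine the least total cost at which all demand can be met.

Optimal allocation:
  Akron–R1: 30 × 1 = 30
  Akron–R2: 10 × 1 = 10
  Lodi–R2: 30 × 3 = 90
  Lodi–R3: 10 × 3 = 30
Total = 30 + 10 + 90 + 30 = 160.

160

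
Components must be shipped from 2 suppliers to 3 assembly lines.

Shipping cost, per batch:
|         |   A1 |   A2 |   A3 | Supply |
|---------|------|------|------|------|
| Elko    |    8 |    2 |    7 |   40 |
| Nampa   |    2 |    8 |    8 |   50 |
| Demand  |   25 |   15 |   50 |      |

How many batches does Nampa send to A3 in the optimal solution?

Solving gives:
  Elko→A2: 15 batches
  Elko→A3: 25 batches
  Nampa→A1: 25 batches
  Nampa→A3: 25 batches
Total cost = 455.
So Nampa→A3 carries 25 batches.

25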